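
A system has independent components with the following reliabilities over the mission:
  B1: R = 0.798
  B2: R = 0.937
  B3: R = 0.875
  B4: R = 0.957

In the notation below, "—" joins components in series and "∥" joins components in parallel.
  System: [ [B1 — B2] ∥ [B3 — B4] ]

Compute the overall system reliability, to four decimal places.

Series (B1 and B2): 0.798000 × 0.937000 = 0.747726
Series (B3 and B4): 0.875000 × 0.957000 = 0.837375
Parallel ([0.747726] and [0.837375]): 1 − (1 − 0.747726)(1 − 0.837375) = 0.9590

0.9590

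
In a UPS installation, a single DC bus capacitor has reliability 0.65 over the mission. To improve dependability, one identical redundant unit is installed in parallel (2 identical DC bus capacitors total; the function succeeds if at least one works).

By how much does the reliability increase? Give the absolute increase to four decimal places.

0.2275

R_before = 0.65
R_after = 1 − (1 − 0.65)^2 = 0.8775
ΔR = 0.8775 − 0.65 = 0.2275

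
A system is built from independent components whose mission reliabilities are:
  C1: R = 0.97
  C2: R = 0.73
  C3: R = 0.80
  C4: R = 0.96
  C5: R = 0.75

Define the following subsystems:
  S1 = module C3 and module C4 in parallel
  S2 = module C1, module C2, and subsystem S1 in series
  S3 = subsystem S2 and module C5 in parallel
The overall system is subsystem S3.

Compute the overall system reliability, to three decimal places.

0.926

Parallel (C3 and C4): 1 − (1 − 0.80000)(1 − 0.96000) = 0.99200
Series (C1, C2, and [0.99200]): 0.97000 × 0.73000 × 0.99200 = 0.70244
Parallel ([0.70244] and C5): 1 − (1 − 0.70244)(1 − 0.75000) = 0.926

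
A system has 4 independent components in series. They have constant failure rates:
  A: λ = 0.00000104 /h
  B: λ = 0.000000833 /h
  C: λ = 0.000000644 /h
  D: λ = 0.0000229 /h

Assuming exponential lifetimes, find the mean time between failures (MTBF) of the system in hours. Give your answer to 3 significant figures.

Series of exponential components: λ_sys = Σ λ_i
λ_sys = 0.00000104 + 0.000000833 + 0.000000644 + 0.0000229 = 2.5417e-05 /h
MTBF = 1 / λ_sys = 39300 h

39300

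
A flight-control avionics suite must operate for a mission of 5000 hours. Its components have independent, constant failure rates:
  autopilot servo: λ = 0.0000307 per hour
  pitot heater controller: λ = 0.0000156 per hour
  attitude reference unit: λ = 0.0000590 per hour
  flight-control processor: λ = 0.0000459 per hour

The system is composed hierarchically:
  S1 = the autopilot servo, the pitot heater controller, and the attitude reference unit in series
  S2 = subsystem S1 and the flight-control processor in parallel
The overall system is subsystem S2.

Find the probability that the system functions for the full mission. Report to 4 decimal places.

R(autopilot servo) = exp(−0.0000307 × 5000) = 0.857701
R(pitot heater controller) = exp(−0.0000156 × 5000) = 0.924964
R(attitude reference unit) = exp(−0.0000590 × 5000) = 0.744532
R(flight-control processor) = exp(−0.0000459 × 5000) = 0.794931
Series (autopilot servo, pitot heater controller, and attitude reference unit): 0.857701 × 0.924964 × 0.744532 = 0.590669
Parallel ([0.590669] and flight-control processor): 1 − (1 − 0.590669)(1 − 0.794931) = 0.9161

0.9161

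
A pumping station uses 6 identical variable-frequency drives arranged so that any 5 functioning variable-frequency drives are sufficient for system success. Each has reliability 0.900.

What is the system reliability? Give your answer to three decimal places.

0.886

R = Σ_{i=5}^{6} C(6,i) p^i (1−p)^{6−i} with p = 0.900
C(6,5)·0.900^5·0.100^1 = 0.35429
C(6,6)·0.900^6·0.100^0 = 0.53144
Sum = 0.886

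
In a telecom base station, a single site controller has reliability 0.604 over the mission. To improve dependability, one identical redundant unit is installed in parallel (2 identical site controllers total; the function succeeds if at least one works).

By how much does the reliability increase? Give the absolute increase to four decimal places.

0.2392

R_before = 0.604
R_after = 1 − (1 − 0.604)^2 = 0.8432
ΔR = 0.8432 − 0.604 = 0.2392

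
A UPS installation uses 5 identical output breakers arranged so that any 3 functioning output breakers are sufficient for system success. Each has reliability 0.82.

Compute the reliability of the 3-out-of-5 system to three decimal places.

R = Σ_{i=3}^{5} C(5,i) p^i (1−p)^{5−i} with p = 0.82
C(5,3)·0.82^3·0.18^2 = 0.17864
C(5,4)·0.82^4·0.18^1 = 0.40691
C(5,5)·0.82^5·0.18^0 = 0.37074
Sum = 0.956

0.956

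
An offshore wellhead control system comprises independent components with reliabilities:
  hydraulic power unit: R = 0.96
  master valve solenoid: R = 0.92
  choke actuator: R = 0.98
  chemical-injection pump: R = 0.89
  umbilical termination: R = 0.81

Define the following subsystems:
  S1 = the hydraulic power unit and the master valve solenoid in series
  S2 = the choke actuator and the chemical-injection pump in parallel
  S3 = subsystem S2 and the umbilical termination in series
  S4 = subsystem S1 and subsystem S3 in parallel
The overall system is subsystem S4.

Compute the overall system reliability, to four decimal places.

0.9776

Series (hydraulic power unit and master valve solenoid): 0.960000 × 0.920000 = 0.883200
Parallel (choke actuator and chemical-injection pump): 1 − (1 − 0.980000)(1 − 0.890000) = 0.997800
Series ([0.997800] and umbilical termination): 0.997800 × 0.810000 = 0.808218
Parallel ([0.883200] and [0.808218]): 1 − (1 − 0.883200)(1 − 0.808218) = 0.9776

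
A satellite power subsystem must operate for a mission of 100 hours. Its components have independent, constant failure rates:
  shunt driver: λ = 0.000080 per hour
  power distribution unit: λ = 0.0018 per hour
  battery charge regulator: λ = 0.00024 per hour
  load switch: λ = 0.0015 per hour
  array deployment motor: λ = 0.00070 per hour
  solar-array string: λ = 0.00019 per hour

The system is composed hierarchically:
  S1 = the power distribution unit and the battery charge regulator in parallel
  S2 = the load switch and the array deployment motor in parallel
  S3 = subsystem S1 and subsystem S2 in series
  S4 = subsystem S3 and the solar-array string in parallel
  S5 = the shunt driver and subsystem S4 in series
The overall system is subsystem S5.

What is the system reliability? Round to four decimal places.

R(shunt driver) = exp(−0.000080 × 100) = 0.992032
R(power distribution unit) = exp(−0.0018 × 100) = 0.835270
R(battery charge regulator) = exp(−0.00024 × 100) = 0.976286
R(load switch) = exp(−0.0015 × 100) = 0.860708
R(array deployment motor) = exp(−0.00070 × 100) = 0.932394
R(solar-array string) = exp(−0.00019 × 100) = 0.981179
Parallel (power distribution unit and battery charge regulator): 1 − (1 − 0.835270)(1 − 0.976286) = 0.996094
Parallel (load switch and array deployment motor): 1 − (1 − 0.860708)(1 − 0.932394) = 0.990583
Series ([0.996094] and [0.990583]): 0.996094 × 0.990583 = 0.986714
Parallel ([0.986714] and solar-array string): 1 − (1 − 0.986714)(1 − 0.981179) = 0.999750
Series (shunt driver and [0.999750]): 0.992032 × 0.999750 = 0.9918

0.9918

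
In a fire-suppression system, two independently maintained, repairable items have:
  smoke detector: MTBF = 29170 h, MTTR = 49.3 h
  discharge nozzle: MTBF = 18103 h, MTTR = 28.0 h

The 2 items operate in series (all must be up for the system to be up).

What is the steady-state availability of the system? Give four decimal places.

A(smoke detector) = MTBF/(MTBF+MTTR) = 29170/(29170+49.3) = 0.998313
A(discharge nozzle) = MTBF/(MTBF+MTTR) = 18103/(18103+28.0) = 0.998456
Series availability: 0.998313 × 0.998456 = 0.9968

0.9968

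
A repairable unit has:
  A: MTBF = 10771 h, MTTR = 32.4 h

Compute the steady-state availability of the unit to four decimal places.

0.9970

A(A) = MTBF/(MTBF+MTTR) = 10771/(10771+32.4) = 0.9970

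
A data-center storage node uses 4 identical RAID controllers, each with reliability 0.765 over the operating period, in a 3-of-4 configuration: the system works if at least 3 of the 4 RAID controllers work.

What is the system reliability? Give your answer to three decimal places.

R = Σ_{i=3}^{4} C(4,i) p^i (1−p)^{4−i} with p = 0.765
C(4,3)·0.765^3·0.235^1 = 0.42084
C(4,4)·0.765^4·0.235^0 = 0.34249
Sum = 0.763

0.763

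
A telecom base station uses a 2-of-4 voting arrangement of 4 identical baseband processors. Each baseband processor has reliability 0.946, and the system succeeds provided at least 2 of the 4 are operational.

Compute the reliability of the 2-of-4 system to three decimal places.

0.999

R = Σ_{i=2}^{4} C(4,i) p^i (1−p)^{4−i} with p = 0.946
C(4,2)·0.946^2·0.054^2 = 0.01566
C(4,3)·0.946^3·0.054^1 = 0.18286
C(4,4)·0.946^4·0.054^0 = 0.80087
Sum = 0.999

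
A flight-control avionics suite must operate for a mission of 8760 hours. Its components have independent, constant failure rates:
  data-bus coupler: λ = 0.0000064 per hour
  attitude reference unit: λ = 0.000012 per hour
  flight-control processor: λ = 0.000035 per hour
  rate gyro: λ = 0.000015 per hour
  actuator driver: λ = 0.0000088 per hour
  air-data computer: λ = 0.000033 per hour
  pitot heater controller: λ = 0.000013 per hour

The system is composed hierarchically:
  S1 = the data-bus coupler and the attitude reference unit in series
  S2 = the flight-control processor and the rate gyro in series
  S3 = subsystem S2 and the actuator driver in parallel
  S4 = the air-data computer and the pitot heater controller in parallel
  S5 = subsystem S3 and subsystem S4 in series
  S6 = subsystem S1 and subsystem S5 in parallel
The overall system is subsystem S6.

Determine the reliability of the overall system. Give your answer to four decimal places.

R(data-bus coupler) = exp(−0.0000064 × 8760) = 0.945479
R(attitude reference unit) = exp(−0.000012 × 8760) = 0.900216
R(flight-control processor) = exp(−0.000035 × 8760) = 0.735945
R(rate gyro) = exp(−0.000015 × 8760) = 0.876867
R(actuator driver) = exp(−0.0000088 × 8760) = 0.925808
R(air-data computer) = exp(−0.000033 × 8760) = 0.748952
R(pitot heater controller) = exp(−0.000013 × 8760) = 0.892365
Series (data-bus coupler and attitude reference unit): 0.945479 × 0.900216 = 0.851135
Series (flight-control processor and rate gyro): 0.735945 × 0.876867 = 0.645326
Parallel ([0.645326] and actuator driver): 1 − (1 − 0.645326)(1 − 0.925808) = 0.973686
Parallel (air-data computer and pitot heater controller): 1 − (1 − 0.748952)(1 − 0.892365) = 0.972978
Series ([0.973686] and [0.972978]): 0.973686 × 0.972978 = 0.947375
Parallel ([0.851135] and [0.947375]): 1 − (1 − 0.851135)(1 − 0.947375) = 0.9922

0.9922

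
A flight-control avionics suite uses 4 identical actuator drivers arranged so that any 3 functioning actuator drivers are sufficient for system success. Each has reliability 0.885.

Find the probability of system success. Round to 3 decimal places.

0.932

R = Σ_{i=3}^{4} C(4,i) p^i (1−p)^{4−i} with p = 0.885
C(4,3)·0.885^3·0.115^1 = 0.31885
C(4,4)·0.885^4·0.115^0 = 0.61344
Sum = 0.932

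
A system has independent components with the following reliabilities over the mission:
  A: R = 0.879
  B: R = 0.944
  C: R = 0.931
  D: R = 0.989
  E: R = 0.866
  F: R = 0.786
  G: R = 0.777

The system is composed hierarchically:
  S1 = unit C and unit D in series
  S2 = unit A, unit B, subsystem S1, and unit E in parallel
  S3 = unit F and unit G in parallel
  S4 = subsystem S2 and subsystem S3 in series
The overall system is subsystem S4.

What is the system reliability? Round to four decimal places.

Series (C and D): 0.931000 × 0.989000 = 0.920759
Parallel (A, B, [0.920759], and E): 1 − (1 − 0.879000)(1 − 0.944000)(1 − 0.920759)(1 − 0.866000) = 0.999928
Parallel (F and G): 1 − (1 − 0.786000)(1 − 0.777000) = 0.952278
Series ([0.999928] and [0.952278]): 0.999928 × 0.952278 = 0.9522

0.9522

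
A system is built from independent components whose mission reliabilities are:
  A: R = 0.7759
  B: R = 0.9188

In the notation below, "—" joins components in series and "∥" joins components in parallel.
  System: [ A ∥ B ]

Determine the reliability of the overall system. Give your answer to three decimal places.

0.982

Parallel (A and B): 1 − (1 − 0.77590)(1 − 0.91880) = 0.982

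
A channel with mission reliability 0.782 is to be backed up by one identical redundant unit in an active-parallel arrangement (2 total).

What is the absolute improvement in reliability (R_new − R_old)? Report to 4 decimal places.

0.1705

R_before = 0.782
R_after = 1 − (1 − 0.782)^2 = 0.9525
ΔR = 0.9525 − 0.782 = 0.1705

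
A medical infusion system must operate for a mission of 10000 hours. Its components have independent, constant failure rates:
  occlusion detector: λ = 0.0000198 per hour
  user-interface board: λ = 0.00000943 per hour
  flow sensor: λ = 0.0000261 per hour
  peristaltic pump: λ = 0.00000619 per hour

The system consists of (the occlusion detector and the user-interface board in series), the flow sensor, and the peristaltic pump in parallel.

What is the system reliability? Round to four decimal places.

0.9965

R(occlusion detector) = exp(−0.0000198 × 10000) = 0.820370
R(user-interface board) = exp(−0.00000943 × 10000) = 0.910010
R(flow sensor) = exp(−0.0000261 × 10000) = 0.770281
R(peristaltic pump) = exp(−0.00000619 × 10000) = 0.939977
Series (occlusion detector and user-interface board): 0.820370 × 0.910010 = 0.746545
Parallel ([0.746545], flow sensor, and peristaltic pump): 1 − (1 − 0.746545)(1 − 0.770281)(1 − 0.939977) = 0.9965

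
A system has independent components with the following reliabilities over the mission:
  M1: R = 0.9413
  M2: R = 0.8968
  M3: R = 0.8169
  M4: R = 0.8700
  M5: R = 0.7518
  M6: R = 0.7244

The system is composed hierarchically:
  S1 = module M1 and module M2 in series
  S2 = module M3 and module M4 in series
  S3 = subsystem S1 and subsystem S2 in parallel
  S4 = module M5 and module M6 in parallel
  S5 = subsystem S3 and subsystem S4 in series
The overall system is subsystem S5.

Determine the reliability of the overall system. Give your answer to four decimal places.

Series (M1 and M2): 0.941300 × 0.896800 = 0.844158
Series (M3 and M4): 0.816900 × 0.870000 = 0.710703
Parallel ([0.844158] and [0.710703]): 1 − (1 − 0.844158)(1 − 0.710703) = 0.954915
Parallel (M5 and M6): 1 − (1 − 0.751800)(1 − 0.724400) = 0.931596
Series ([0.954915] and [0.931596]): 0.954915 × 0.931596 = 0.8896

0.8896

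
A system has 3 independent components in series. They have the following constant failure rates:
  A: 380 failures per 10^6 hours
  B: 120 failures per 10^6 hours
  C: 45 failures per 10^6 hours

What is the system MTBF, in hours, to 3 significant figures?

1830

Series of exponential components: λ_sys = Σ λ_i
λ_sys = 0.00038 + 0.00012 + 0.000045 = 5.4500e-04 /h
MTBF = 1 / λ_sys = 1830 h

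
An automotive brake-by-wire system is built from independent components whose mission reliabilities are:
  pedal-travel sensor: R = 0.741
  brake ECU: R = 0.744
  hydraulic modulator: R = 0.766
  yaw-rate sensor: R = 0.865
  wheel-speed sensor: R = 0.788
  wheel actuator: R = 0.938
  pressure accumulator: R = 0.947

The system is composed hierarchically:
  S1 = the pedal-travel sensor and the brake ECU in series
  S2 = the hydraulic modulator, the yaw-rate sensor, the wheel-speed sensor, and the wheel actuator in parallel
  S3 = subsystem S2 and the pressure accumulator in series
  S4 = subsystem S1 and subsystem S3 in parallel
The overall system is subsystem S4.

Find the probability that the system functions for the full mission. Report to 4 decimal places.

0.9760

Series (pedal-travel sensor and brake ECU): 0.741000 × 0.744000 = 0.551304
Parallel (hydraulic modulator, yaw-rate sensor, wheel-speed sensor, and wheel actuator): 1 − (1 − 0.766000)(1 − 0.865000)(1 − 0.788000)(1 − 0.938000) = 0.999585
Series ([0.999585] and pressure accumulator): 0.999585 × 0.947000 = 0.946607
Parallel ([0.551304] and [0.946607]): 1 − (1 − 0.551304)(1 − 0.946607) = 0.9760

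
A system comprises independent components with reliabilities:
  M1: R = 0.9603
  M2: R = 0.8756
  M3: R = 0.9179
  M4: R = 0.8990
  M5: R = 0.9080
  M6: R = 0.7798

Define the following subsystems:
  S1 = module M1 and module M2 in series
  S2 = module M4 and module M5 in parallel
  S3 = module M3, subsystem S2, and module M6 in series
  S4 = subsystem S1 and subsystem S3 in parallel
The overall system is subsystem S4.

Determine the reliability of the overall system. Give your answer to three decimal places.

Series (M1 and M2): 0.96030 × 0.87560 = 0.84084
Parallel (M4 and M5): 1 − (1 − 0.89900)(1 − 0.90800) = 0.99071
Series (M3, [0.99071], and M6): 0.91790 × 0.99071 × 0.77980 = 0.70913
Parallel ([0.84084] and [0.70913]): 1 − (1 − 0.84084)(1 − 0.70913) = 0.954

0.954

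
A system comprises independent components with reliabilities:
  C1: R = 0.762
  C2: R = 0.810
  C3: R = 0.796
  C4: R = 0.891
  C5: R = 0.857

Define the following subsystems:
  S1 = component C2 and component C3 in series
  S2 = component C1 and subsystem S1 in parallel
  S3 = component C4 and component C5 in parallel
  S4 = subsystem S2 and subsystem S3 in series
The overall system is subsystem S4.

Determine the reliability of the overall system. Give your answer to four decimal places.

Series (C2 and C3): 0.810000 × 0.796000 = 0.644760
Parallel (C1 and [0.644760]): 1 − (1 − 0.762000)(1 − 0.644760) = 0.915453
Parallel (C4 and C5): 1 − (1 − 0.891000)(1 − 0.857000) = 0.984413
Series ([0.915453] and [0.984413]): 0.915453 × 0.984413 = 0.9012

0.9012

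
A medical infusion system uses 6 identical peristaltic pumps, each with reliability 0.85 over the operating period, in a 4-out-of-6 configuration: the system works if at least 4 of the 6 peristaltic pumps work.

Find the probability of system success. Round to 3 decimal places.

R = Σ_{i=4}^{6} C(6,i) p^i (1−p)^{6−i} with p = 0.85
C(6,4)·0.85^4·0.15^2 = 0.17618
C(6,5)·0.85^5·0.15^1 = 0.39933
C(6,6)·0.85^6·0.15^0 = 0.37715
Sum = 0.953

0.953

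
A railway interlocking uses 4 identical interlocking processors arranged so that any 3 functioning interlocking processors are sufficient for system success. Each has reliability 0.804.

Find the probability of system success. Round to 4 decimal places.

0.8253

R = Σ_{i=3}^{4} C(4,i) p^i (1−p)^{4−i} with p = 0.804
C(4,3)·0.804^3·0.196^1 = 0.407459
C(4,4)·0.804^4·0.196^0 = 0.417854
Sum = 0.8253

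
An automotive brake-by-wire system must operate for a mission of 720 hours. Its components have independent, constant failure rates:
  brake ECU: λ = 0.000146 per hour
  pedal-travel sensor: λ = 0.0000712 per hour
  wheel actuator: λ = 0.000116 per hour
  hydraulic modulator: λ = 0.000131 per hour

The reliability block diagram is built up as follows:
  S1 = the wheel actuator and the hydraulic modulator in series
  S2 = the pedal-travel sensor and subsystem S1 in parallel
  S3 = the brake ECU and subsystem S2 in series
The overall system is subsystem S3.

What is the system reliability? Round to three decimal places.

0.893

R(brake ECU) = exp(−0.000146 × 720) = 0.90022
R(pedal-travel sensor) = exp(−0.0000712 × 720) = 0.95003
R(wheel actuator) = exp(−0.000116 × 720) = 0.91987
R(hydraulic modulator) = exp(−0.000131 × 720) = 0.90999
Series (wheel actuator and hydraulic modulator): 0.91987 × 0.90999 = 0.83707
Parallel (pedal-travel sensor and [0.83707]): 1 − (1 − 0.95003)(1 − 0.83707) = 0.99186
Series (brake ECU and [0.99186]): 0.90022 × 0.99186 = 0.893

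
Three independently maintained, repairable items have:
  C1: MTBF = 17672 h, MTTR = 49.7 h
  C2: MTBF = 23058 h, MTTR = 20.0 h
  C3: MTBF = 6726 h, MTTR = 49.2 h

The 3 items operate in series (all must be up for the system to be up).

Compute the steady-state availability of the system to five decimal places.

A(C1) = MTBF/(MTBF+MTTR) = 17672/(17672+49.7) = 0.997196
A(C2) = MTBF/(MTBF+MTTR) = 23058/(23058+20.0) = 0.999133
A(C3) = MTBF/(MTBF+MTTR) = 6726/(6726+49.2) = 0.992738
Series availability: 0.997196 × 0.999133 × 0.992738 = 0.98910

0.98910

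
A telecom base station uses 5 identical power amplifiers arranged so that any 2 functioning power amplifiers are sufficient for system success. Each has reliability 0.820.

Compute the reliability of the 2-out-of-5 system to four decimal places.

R = Σ_{i=2}^{5} C(5,i) p^i (1−p)^{5−i} with p = 0.820
C(5,2)·0.820^2·0.180^3 = 0.039214
C(5,3)·0.820^3·0.180^2 = 0.178643
C(5,4)·0.820^4·0.180^1 = 0.406910
C(5,5)·0.820^5·0.180^0 = 0.370740
Sum = 0.9955

0.9955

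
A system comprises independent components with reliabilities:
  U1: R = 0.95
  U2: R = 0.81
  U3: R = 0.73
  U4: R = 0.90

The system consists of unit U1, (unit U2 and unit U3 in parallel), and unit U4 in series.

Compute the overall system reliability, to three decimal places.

Parallel (U2 and U3): 1 − (1 − 0.81000)(1 − 0.73000) = 0.94870
Series (U1, [0.94870], and U4): 0.95000 × 0.94870 × 0.90000 = 0.811

0.811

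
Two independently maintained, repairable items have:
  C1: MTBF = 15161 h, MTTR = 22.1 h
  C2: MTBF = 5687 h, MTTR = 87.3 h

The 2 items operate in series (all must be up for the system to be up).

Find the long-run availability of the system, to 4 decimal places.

0.9834

A(C1) = MTBF/(MTBF+MTTR) = 15161/(15161+22.1) = 0.998544
A(C2) = MTBF/(MTBF+MTTR) = 5687/(5687+87.3) = 0.984881
Series availability: 0.998544 × 0.984881 = 0.9834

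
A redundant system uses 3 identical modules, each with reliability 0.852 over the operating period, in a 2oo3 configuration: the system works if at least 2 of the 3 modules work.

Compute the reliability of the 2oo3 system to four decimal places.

R = Σ_{i=2}^{3} C(3,i) p^i (1−p)^{3−i} with p = 0.852
C(3,2)·0.852^2·0.148^1 = 0.322301
C(3,3)·0.852^3·0.148^0 = 0.618470
Sum = 0.9408

0.9408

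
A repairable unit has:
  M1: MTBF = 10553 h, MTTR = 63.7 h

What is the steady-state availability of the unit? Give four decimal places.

0.9940

A(M1) = MTBF/(MTBF+MTTR) = 10553/(10553+63.7) = 0.9940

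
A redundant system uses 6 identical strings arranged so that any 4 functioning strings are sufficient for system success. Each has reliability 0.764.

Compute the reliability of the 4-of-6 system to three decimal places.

R = Σ_{i=4}^{6} C(6,i) p^i (1−p)^{6−i} with p = 0.764
C(6,4)·0.764^4·0.236^2 = 0.28464
C(6,5)·0.764^5·0.236^1 = 0.36858
C(6,6)·0.764^6·0.236^0 = 0.19887
Sum = 0.852

0.852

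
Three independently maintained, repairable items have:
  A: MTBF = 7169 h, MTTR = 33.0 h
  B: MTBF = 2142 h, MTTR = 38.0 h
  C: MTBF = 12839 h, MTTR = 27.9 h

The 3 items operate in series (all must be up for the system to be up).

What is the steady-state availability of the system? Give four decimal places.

A(A) = MTBF/(MTBF+MTTR) = 7169/(7169+33.0) = 0.995418
A(B) = MTBF/(MTBF+MTTR) = 2142/(2142+38.0) = 0.982569
A(C) = MTBF/(MTBF+MTTR) = 12839/(12839+27.9) = 0.997832
Series availability: 0.995418 × 0.982569 × 0.997832 = 0.9759

0.9759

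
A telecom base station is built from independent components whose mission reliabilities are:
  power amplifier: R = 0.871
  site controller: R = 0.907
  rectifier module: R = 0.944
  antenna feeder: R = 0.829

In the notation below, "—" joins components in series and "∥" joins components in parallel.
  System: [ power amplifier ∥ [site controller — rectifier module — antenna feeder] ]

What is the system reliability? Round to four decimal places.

0.9626

Series (site controller, rectifier module, and antenna feeder): 0.907000 × 0.944000 × 0.829000 = 0.709796
Parallel (power amplifier and [0.709796]): 1 − (1 − 0.871000)(1 − 0.709796) = 0.9626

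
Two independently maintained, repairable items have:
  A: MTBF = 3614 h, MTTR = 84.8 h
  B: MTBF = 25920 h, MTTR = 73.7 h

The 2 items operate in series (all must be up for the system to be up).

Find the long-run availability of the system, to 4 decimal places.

0.9743

A(A) = MTBF/(MTBF+MTTR) = 3614/(3614+84.8) = 0.977074
A(B) = MTBF/(MTBF+MTTR) = 25920/(25920+73.7) = 0.997165
Series availability: 0.977074 × 0.997165 = 0.9743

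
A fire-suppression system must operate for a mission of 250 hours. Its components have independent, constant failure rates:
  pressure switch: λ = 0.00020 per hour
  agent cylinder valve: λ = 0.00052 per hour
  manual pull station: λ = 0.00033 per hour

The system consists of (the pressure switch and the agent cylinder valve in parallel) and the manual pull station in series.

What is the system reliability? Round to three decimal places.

0.915

R(pressure switch) = exp(−0.00020 × 250) = 0.95123
R(agent cylinder valve) = exp(−0.00052 × 250) = 0.87810
R(manual pull station) = exp(−0.00033 × 250) = 0.92081
Parallel (pressure switch and agent cylinder valve): 1 − (1 − 0.95123)(1 − 0.87810) = 0.99405
Series ([0.99405] and manual pull station): 0.99405 × 0.92081 = 0.915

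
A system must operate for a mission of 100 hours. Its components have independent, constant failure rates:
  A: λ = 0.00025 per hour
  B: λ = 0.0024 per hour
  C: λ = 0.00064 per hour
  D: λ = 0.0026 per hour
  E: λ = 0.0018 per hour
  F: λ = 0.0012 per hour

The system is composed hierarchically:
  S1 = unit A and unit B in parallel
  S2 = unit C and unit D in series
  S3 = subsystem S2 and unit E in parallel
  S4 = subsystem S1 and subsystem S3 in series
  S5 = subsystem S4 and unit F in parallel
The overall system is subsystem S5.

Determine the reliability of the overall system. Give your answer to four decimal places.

0.9943

R(A) = exp(−0.00025 × 100) = 0.975310
R(B) = exp(−0.0024 × 100) = 0.786628
R(C) = exp(−0.00064 × 100) = 0.938005
R(D) = exp(−0.0026 × 100) = 0.771052
R(E) = exp(−0.0018 × 100) = 0.835270
R(F) = exp(−0.0012 × 100) = 0.886920
Parallel (A and B): 1 − (1 − 0.975310)(1 − 0.786628) = 0.994732
Series (C and D): 0.938005 × 0.771052 = 0.723251
Parallel ([0.723251] and E): 1 − (1 − 0.723251)(1 − 0.835270) = 0.954411
Series ([0.994732] and [0.954411]): 0.994732 × 0.954411 = 0.949383
Parallel ([0.949383] and F): 1 − (1 − 0.949383)(1 − 0.886920) = 0.9943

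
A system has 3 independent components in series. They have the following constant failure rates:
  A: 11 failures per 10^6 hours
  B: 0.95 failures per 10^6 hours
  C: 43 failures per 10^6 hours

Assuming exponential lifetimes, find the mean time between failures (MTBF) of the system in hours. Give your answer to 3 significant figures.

Series of exponential components: λ_sys = Σ λ_i
λ_sys = 0.000011 + 0.00000095 + 0.000043 = 5.4950e-05 /h
MTBF = 1 / λ_sys = 18200 h

18200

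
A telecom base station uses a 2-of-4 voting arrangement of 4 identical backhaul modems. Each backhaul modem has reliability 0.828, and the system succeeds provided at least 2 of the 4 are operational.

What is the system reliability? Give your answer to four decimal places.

0.9823

R = Σ_{i=2}^{4} C(4,i) p^i (1−p)^{4−i} with p = 0.828
C(4,2)·0.828^2·0.172^2 = 0.121694
C(4,3)·0.828^3·0.172^1 = 0.390553
C(4,4)·0.828^4·0.172^0 = 0.470025
Sum = 0.9823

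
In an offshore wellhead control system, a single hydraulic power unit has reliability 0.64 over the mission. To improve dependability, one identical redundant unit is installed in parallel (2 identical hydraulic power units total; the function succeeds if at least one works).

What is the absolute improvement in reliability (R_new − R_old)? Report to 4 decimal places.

R_before = 0.64
R_after = 1 − (1 − 0.64)^2 = 0.8704
ΔR = 0.8704 − 0.64 = 0.2304

0.2304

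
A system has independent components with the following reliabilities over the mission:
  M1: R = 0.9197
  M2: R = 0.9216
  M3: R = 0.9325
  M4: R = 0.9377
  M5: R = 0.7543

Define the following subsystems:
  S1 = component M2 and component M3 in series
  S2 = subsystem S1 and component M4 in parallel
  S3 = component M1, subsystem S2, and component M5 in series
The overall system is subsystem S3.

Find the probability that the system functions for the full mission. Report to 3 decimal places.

Series (M2 and M3): 0.92160 × 0.93250 = 0.85939
Parallel ([0.85939] and M4): 1 − (1 − 0.85939)(1 − 0.93770) = 0.99124
Series (M1, [0.99124], and M5): 0.91970 × 0.99124 × 0.75430 = 0.688

0.688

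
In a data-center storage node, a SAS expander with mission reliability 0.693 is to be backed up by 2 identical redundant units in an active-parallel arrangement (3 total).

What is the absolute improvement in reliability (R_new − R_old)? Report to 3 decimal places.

0.278

R_before = 0.693
R_after = 1 − (1 − 0.693)^3 = 0.971
ΔR = 0.971 − 0.693 = 0.278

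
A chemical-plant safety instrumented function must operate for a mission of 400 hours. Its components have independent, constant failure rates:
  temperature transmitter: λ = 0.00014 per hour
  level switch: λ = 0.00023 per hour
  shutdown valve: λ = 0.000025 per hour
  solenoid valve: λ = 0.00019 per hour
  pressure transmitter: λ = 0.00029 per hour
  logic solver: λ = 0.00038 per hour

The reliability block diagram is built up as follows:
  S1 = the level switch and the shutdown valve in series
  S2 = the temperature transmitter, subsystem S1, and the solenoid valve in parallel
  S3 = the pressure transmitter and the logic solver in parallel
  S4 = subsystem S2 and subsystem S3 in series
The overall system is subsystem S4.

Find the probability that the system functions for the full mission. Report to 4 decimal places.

R(temperature transmitter) = exp(−0.00014 × 400) = 0.945539
R(level switch) = exp(−0.00023 × 400) = 0.912105
R(shutdown valve) = exp(−0.000025 × 400) = 0.990050
R(solenoid valve) = exp(−0.00019 × 400) = 0.926816
R(pressure transmitter) = exp(−0.00029 × 400) = 0.890475
R(logic solver) = exp(−0.00038 × 400) = 0.858988
Series (level switch and shutdown valve): 0.912105 × 0.990050 = 0.903030
Parallel (temperature transmitter, [0.903030], and solenoid valve): 1 − (1 − 0.945539)(1 − 0.903030)(1 − 0.926816) = 0.999614
Parallel (pressure transmitter and logic solver): 1 − (1 − 0.890475)(1 − 0.858988) = 0.984556
Series ([0.999614] and [0.984556]): 0.999614 × 0.984556 = 0.9842

0.9842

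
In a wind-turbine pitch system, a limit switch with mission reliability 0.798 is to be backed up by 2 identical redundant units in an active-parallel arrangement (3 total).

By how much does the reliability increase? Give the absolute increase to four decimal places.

0.1938

R_before = 0.798
R_after = 1 − (1 − 0.798)^3 = 0.9918
ΔR = 0.9918 − 0.798 = 0.1938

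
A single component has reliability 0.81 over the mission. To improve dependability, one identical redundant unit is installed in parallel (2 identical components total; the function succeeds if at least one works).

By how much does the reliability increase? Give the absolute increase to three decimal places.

R_before = 0.81
R_after = 1 − (1 − 0.81)^2 = 0.964
ΔR = 0.964 − 0.81 = 0.154

0.154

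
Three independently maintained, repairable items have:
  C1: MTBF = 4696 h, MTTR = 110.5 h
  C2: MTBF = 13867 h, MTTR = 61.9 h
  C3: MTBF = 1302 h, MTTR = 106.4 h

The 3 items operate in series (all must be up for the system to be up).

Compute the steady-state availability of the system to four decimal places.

A(C1) = MTBF/(MTBF+MTTR) = 4696/(4696+110.5) = 0.977010
A(C2) = MTBF/(MTBF+MTTR) = 13867/(13867+61.9) = 0.995556
A(C3) = MTBF/(MTBF+MTTR) = 1302/(1302+106.4) = 0.924453
Series availability: 0.977010 × 0.995556 × 0.924453 = 0.8992

0.8992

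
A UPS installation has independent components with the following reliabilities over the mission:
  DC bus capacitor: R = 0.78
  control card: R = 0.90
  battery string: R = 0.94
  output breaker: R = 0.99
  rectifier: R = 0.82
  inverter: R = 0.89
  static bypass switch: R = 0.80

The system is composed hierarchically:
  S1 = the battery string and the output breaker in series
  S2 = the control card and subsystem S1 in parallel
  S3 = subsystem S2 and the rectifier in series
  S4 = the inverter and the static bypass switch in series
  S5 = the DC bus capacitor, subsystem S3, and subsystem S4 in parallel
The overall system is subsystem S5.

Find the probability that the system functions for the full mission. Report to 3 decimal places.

Series (battery string and output breaker): 0.94000 × 0.99000 = 0.93060
Parallel (control card and [0.93060]): 1 − (1 − 0.90000)(1 − 0.93060) = 0.99306
Series ([0.99306] and rectifier): 0.99306 × 0.82000 = 0.81431
Series (inverter and static bypass switch): 0.89000 × 0.80000 = 0.71200
Parallel (DC bus capacitor, [0.81431], and [0.71200]): 1 − (1 − 0.78000)(1 − 0.81431)(1 − 0.71200) = 0.988

0.988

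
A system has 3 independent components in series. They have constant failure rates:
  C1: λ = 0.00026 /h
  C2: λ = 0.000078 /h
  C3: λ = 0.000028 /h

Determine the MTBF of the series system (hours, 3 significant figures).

Series of exponential components: λ_sys = Σ λ_i
λ_sys = 0.00026 + 0.000078 + 0.000028 = 3.6600e-04 /h
MTBF = 1 / λ_sys = 2730 h

2730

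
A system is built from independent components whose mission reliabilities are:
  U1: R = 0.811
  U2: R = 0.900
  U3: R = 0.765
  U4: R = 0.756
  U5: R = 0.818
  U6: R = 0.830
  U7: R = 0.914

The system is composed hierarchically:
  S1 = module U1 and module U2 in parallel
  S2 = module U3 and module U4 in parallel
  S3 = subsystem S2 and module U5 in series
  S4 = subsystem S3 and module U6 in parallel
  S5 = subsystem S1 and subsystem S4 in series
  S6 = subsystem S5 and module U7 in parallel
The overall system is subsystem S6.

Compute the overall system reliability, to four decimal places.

Parallel (U1 and U2): 1 − (1 − 0.811000)(1 − 0.900000) = 0.981100
Parallel (U3 and U4): 1 − (1 − 0.765000)(1 − 0.756000) = 0.942660
Series ([0.942660] and U5): 0.942660 × 0.818000 = 0.771096
Parallel ([0.771096] and U6): 1 − (1 − 0.771096)(1 − 0.830000) = 0.961086
Series ([0.981100] and [0.961086]): 0.981100 × 0.961086 = 0.942921
Parallel ([0.942921] and U7): 1 − (1 − 0.942921)(1 − 0.914000) = 0.9951

0.9951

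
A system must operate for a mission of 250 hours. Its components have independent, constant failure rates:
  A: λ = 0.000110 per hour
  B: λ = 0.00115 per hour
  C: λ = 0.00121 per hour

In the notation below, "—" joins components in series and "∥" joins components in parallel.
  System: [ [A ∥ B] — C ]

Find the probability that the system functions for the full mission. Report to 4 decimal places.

0.7340

R(A) = exp(−0.000110 × 250) = 0.972875
R(B) = exp(−0.00115 × 250) = 0.750137
R(C) = exp(−0.00121 × 250) = 0.738968
Parallel (A and B): 1 − (1 − 0.972875)(1 − 0.750137) = 0.993222
Series ([0.993222] and C): 0.993222 × 0.738968 = 0.7340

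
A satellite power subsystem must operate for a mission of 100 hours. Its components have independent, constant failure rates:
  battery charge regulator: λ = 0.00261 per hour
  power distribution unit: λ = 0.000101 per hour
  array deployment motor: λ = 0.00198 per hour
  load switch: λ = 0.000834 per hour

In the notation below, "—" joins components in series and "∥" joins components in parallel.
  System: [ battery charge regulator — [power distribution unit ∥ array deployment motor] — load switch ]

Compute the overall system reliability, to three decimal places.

0.707

R(battery charge regulator) = exp(−0.00261 × 100) = 0.77028
R(power distribution unit) = exp(−0.000101 × 100) = 0.98995
R(array deployment motor) = exp(−0.00198 × 100) = 0.82037
R(load switch) = exp(−0.000834 × 100) = 0.91998
Parallel (power distribution unit and array deployment motor): 1 − (1 − 0.98995)(1 − 0.82037) = 0.99819
Series (battery charge regulator, [0.99819], and load switch): 0.77028 × 0.99819 × 0.91998 = 0.707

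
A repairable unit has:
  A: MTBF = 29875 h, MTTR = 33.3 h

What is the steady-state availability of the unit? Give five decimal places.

A(A) = MTBF/(MTBF+MTTR) = 29875/(29875+33.3) = 0.99889

0.99889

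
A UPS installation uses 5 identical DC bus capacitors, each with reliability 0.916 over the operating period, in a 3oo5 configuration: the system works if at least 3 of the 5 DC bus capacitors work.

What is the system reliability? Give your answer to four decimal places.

0.9948

R = Σ_{i=3}^{5} C(5,i) p^i (1−p)^{5−i} with p = 0.916
C(5,3)·0.916^3·0.084^2 = 0.054231
C(5,4)·0.916^4·0.084^1 = 0.295686
C(5,5)·0.916^5·0.084^0 = 0.644878
Sum = 0.9948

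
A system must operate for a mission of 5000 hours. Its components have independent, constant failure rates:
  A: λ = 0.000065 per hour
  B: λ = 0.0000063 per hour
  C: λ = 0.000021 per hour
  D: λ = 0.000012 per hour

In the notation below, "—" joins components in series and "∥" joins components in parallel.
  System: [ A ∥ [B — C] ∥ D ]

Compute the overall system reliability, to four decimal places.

0.9979

R(A) = exp(−0.000065 × 5000) = 0.722527
R(B) = exp(−0.0000063 × 5000) = 0.968991
R(C) = exp(−0.000021 × 5000) = 0.900325
R(D) = exp(−0.000012 × 5000) = 0.941765
Series (B and C): 0.968991 × 0.900325 = 0.872407
Parallel (A, [0.872407], and D): 1 − (1 − 0.722527)(1 − 0.872407)(1 − 0.941765) = 0.9979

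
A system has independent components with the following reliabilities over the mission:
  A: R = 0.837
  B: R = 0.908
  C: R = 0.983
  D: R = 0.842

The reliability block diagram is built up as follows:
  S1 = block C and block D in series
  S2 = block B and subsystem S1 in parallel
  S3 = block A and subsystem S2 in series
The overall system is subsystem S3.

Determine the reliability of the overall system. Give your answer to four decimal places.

Series (C and D): 0.983000 × 0.842000 = 0.827686
Parallel (B and [0.827686]): 1 − (1 − 0.908000)(1 − 0.827686) = 0.984147
Series (A and [0.984147]): 0.837000 × 0.984147 = 0.8237

0.8237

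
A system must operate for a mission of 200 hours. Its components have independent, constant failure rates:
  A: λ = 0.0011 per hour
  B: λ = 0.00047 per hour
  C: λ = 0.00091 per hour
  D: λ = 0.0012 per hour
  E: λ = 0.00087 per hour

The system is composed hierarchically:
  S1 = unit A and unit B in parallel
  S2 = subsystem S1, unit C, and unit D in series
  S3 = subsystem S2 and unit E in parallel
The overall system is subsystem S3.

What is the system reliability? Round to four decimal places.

R(A) = exp(−0.0011 × 200) = 0.802519
R(B) = exp(−0.00047 × 200) = 0.910283
R(C) = exp(−0.00091 × 200) = 0.833601
R(D) = exp(−0.0012 × 200) = 0.786628
R(E) = exp(−0.00087 × 200) = 0.840297
Parallel (A and B): 1 − (1 − 0.802519)(1 − 0.910283) = 0.982283
Series ([0.982283], C, and D): 0.982283 × 0.833601 × 0.786628 = 0.644116
Parallel ([0.644116] and E): 1 − (1 − 0.644116)(1 − 0.840297) = 0.9432

0.9432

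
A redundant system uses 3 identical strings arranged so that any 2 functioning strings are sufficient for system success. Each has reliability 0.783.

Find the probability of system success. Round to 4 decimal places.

0.8792

R = Σ_{i=2}^{3} C(3,i) p^i (1−p)^{3−i} with p = 0.783
C(3,2)·0.783^2·0.217^1 = 0.399121
C(3,3)·0.783^3·0.217^0 = 0.480049
Sum = 0.8792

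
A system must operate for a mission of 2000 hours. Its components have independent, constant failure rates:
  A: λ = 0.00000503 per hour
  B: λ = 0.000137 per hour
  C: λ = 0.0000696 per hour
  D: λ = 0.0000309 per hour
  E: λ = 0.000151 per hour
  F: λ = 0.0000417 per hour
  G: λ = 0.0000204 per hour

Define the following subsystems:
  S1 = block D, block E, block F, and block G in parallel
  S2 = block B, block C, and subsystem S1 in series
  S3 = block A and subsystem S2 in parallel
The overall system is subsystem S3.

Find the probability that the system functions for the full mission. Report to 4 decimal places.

R(A) = exp(−0.00000503 × 2000) = 0.989990
R(B) = exp(−0.000137 × 2000) = 0.760332
R(C) = exp(−0.0000696 × 2000) = 0.870054
R(D) = exp(−0.0000309 × 2000) = 0.940071
R(E) = exp(−0.000151 × 2000) = 0.739338
R(F) = exp(−0.0000417 × 2000) = 0.919983
R(G) = exp(−0.0000204 × 2000) = 0.960021
Parallel (D, E, F, and G): 1 − (1 − 0.940071)(1 − 0.739338)(1 − 0.919983)(1 − 0.960021) = 0.999950
Series (B, C, and [0.999950]): 0.760332 × 0.870054 × 0.999950 = 0.661497
Parallel (A and [0.661497]): 1 − (1 − 0.989990)(1 − 0.661497) = 0.9966

0.9966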